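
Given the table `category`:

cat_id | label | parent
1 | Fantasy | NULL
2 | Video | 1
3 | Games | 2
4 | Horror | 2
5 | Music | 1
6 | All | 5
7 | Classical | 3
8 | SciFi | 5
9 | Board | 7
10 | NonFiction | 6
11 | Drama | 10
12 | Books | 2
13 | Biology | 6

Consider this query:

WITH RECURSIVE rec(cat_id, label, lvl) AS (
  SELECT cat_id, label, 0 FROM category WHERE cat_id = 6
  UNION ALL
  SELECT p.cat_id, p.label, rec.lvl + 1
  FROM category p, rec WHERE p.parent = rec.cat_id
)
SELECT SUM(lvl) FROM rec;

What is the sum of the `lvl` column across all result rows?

4

Base: cat_id=6 (All) at lvl 0.
Iteration 1: rows with parent in {6} -> NonFiction (id 10, lvl 1), Biology (id 13, lvl 1).
Iteration 2: rows with parent in {10,13} -> Drama (id 11, lvl 2).
Iteration 3: no rows with parent in {11}; recursion stops.
SUM(lvl) = 0 + 1 + 1 + 2 = 4.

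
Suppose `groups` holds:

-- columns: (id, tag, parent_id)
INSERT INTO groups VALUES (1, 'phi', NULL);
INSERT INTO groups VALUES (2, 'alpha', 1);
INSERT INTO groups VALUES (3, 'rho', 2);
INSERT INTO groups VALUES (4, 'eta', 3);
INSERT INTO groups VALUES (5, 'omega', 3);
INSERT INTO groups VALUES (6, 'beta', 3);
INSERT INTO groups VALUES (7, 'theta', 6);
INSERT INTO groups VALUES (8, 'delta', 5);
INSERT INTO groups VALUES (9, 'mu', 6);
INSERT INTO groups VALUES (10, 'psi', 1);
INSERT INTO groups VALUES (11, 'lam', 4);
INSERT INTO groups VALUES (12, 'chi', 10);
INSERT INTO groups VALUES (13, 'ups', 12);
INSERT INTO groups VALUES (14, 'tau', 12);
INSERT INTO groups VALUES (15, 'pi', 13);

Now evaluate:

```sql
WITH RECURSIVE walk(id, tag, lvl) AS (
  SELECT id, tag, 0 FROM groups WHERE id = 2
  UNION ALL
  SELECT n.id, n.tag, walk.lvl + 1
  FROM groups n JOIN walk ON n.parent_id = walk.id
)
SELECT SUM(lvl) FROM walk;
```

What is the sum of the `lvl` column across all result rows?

Base: id=2 (alpha) at lvl 0.
Iteration 1: rows with parent_id in {2} -> rho (id 3, lvl 1).
Iteration 2: rows with parent_id in {3} -> eta (id 4, lvl 2), omega (id 5, lvl 2), beta (id 6, lvl 2).
Iteration 3: rows with parent_id in {4,5,6} -> theta (id 7, lvl 3), delta (id 8, lvl 3), mu (id 9, lvl 3), lam (id 11, lvl 3).
Iteration 4: no rows with parent_id in {7,8,9,11}; recursion stops.
SUM(lvl) = 0 + 1 + 2 + 2 + 2 + 3 + 3 + 3 + 3 = 19.

19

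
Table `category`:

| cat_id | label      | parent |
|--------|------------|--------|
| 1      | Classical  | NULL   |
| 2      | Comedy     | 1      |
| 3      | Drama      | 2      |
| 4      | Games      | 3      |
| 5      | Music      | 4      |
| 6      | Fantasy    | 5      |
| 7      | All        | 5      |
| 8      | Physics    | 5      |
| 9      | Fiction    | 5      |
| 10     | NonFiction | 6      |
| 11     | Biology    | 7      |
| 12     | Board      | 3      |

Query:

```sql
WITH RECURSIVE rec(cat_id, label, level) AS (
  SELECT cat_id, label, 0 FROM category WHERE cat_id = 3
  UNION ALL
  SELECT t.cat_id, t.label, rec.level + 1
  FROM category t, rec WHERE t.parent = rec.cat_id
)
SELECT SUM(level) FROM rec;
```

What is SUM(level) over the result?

24

Base: cat_id=3 (Drama) at level 0.
Iteration 1: rows with parent in {3} -> Games (id 4, level 1), Board (id 12, level 1).
Iteration 2: rows with parent in {4,12} -> Music (id 5, level 2).
Iteration 3: rows with parent in {5} -> Fantasy (id 6, level 3), All (id 7, level 3), Physics (id 8, level 3), Fiction (id 9, level 3).
Iteration 4: rows with parent in {6,7,8,9} -> NonFiction (id 10, level 4), Biology (id 11, level 4).
Iteration 5: no rows with parent in {10,11}; recursion stops.
SUM(level) = 0 + 1 + 1 + 2 + 3 + 3 + 3 + 3 + 4 + 4 = 24.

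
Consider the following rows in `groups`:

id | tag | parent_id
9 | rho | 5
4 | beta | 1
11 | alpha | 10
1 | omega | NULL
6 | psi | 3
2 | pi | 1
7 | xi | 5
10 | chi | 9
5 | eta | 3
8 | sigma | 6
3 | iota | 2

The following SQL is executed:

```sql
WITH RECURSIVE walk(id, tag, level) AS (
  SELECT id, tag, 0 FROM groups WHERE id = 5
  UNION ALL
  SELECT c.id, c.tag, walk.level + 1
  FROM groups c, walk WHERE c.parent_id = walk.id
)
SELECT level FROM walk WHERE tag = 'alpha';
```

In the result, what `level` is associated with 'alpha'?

Base: id=5 (eta) at level 0.
Iteration 1: rows with parent_id in {5} -> xi (id 7, level 1), rho (id 9, level 1).
Iteration 2: rows with parent_id in {7,9} -> chi (id 10, level 2).
Iteration 3: rows with parent_id in {10} -> alpha (id 11, level 3).
Iteration 4: no rows with parent_id in {11}; recursion stops.

3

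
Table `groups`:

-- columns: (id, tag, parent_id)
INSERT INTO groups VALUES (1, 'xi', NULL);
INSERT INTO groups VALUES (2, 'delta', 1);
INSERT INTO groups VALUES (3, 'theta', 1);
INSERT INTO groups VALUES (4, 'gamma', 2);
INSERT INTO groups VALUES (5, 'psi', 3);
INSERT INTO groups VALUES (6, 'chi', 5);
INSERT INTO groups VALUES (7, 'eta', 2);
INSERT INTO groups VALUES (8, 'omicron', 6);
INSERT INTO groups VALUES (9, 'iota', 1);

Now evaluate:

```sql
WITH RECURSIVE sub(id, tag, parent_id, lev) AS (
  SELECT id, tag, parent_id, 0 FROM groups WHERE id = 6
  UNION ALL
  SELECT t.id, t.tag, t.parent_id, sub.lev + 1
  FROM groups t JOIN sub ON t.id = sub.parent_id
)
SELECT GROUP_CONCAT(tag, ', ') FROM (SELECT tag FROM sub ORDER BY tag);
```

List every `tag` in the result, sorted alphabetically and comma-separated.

Base: id=6 (chi), parent_id=5, lev 0.
Iteration 1: join on id=5 -> psi (id 5, parent_id=3, lev 1).
Iteration 2: join on id=3 -> theta (id 3, parent_id=1, lev 2).
Iteration 3: join on id=1 -> xi (id 1, parent_id=NULL, lev 3).
Iteration 4: parent_id is NULL; no match; recursion stops.

chi, psi, theta, xi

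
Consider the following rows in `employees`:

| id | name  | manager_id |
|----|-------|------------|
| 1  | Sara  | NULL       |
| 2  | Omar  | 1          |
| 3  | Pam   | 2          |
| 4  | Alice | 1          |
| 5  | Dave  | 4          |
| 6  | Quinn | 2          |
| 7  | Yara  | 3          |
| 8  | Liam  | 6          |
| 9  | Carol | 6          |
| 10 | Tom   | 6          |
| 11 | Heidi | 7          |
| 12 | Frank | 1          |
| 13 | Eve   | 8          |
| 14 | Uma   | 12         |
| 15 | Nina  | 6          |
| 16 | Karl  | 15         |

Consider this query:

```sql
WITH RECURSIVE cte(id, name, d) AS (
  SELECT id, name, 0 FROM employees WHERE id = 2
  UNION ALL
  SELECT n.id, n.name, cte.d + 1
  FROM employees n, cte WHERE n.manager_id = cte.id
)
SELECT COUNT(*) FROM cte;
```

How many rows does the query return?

11

Base: id=2 (Omar) at d 0.
Iteration 1: rows with manager_id in {2} -> Pam (id 3, d 1), Quinn (id 6, d 1).
Iteration 2: rows with manager_id in {3,6} -> Yara (id 7, d 2), Liam (id 8, d 2), Carol (id 9, d 2), Tom (id 10, d 2), Nina (id 15, d 2).
Iteration 3: rows with manager_id in {7,8,9,10,15} -> Heidi (id 11, d 3), Eve (id 13, d 3), Karl (id 16, d 3).
Iteration 4: no rows with manager_id in {11,13,16}; recursion stops.
Total rows emitted: 11.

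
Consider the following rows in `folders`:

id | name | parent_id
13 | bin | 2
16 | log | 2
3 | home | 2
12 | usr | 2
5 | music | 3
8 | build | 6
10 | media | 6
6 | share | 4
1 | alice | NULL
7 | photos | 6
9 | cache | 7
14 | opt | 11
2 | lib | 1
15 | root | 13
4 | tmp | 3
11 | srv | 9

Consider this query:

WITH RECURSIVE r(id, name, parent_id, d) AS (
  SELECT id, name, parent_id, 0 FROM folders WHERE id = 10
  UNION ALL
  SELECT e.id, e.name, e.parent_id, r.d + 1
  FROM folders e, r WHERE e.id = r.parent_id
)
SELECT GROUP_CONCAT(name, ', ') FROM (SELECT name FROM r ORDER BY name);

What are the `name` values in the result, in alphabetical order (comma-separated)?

Base: id=10 (media), parent_id=6, d 0.
Iteration 1: join on id=6 -> share (id 6, parent_id=4, d 1).
Iteration 2: join on id=4 -> tmp (id 4, parent_id=3, d 2).
Iteration 3: join on id=3 -> home (id 3, parent_id=2, d 3).
Iteration 4: join on id=2 -> lib (id 2, parent_id=1, d 4).
Iteration 5: join on id=1 -> alice (id 1, parent_id=NULL, d 5).
Iteration 6: parent_id is NULL; no match; recursion stops.

alice, home, lib, media, share, tmp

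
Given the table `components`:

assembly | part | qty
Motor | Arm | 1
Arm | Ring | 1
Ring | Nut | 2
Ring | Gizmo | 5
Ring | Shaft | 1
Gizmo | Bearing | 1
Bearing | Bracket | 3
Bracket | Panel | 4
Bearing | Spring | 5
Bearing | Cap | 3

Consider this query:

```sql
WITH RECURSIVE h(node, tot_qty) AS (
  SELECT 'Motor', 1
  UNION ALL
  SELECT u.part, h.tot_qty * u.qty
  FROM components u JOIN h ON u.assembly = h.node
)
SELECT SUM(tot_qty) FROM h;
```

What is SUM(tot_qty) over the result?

Base: (Motor, tot_qty=1).
Iteration 1: components of {Motor} -> Arm = 1*1 = 1.
Iteration 2: components of {Arm} -> Ring = 1*1 = 1.
Iteration 3: components of {Ring} -> Gizmo = 1*5 = 5, Nut = 1*2 = 2, Shaft = 1*1 = 1.
Iteration 4: components of {Gizmo,Nut,Shaft} -> Bearing = 5*1 = 5.
Iteration 5: components of {Bearing} -> Bracket = 5*3 = 15, Cap = 5*3 = 15, Spring = 5*5 = 25.
Iteration 6: components of {Bracket,Cap,Spring} -> Panel = 15*4 = 60.
Iteration 7: no further components; recursion stops.
SUM(tot_qty) = 1 + 1 + 1 + 2 + 5 + 1 + 5 + 15 + 25 + 15 + 60 = 131.

131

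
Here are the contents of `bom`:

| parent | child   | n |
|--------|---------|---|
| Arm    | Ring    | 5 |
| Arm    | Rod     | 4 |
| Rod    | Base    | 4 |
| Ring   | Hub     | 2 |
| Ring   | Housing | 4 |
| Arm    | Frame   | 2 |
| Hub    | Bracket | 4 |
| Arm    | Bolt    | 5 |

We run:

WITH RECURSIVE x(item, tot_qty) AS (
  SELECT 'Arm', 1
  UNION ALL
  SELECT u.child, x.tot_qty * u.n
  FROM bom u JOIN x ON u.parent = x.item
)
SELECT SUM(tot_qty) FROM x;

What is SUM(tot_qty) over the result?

103

Base: (Arm, tot_qty=1).
Iteration 1: components of {Arm} -> Bolt = 1*5 = 5, Frame = 1*2 = 2, Ring = 1*5 = 5, Rod = 1*4 = 4.
Iteration 2: components of {Bolt,Frame,Ring,Rod} -> Base = 4*4 = 16, Housing = 5*4 = 20, Hub = 5*2 = 10.
Iteration 3: components of {Base,Housing,Hub} -> Bracket = 10*4 = 40.
Iteration 4: no further components; recursion stops.
SUM(tot_qty) = 1 + 5 + 4 + 2 + 5 + 10 + 20 + 16 + 40 = 103.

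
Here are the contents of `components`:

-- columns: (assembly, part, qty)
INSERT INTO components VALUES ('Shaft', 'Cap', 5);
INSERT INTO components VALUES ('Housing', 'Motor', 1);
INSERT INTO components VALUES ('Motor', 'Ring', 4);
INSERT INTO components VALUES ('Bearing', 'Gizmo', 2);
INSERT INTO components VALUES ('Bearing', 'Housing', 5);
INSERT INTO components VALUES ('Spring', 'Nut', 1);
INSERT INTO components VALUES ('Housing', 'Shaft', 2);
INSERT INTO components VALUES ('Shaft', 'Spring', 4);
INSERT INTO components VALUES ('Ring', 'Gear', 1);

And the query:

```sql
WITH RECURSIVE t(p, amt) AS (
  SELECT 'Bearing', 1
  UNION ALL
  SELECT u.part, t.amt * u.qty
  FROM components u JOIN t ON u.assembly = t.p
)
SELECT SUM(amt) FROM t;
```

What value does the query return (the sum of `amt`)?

193

Base: (Bearing, amt=1).
Iteration 1: components of {Bearing} -> Gizmo = 1*2 = 2, Housing = 1*5 = 5.
Iteration 2: components of {Gizmo,Housing} -> Motor = 5*1 = 5, Shaft = 5*2 = 10.
Iteration 3: components of {Motor,Shaft} -> Cap = 10*5 = 50, Ring = 5*4 = 20, Spring = 10*4 = 40.
Iteration 4: components of {Cap,Ring,Spring} -> Gear = 20*1 = 20, Nut = 40*1 = 40.
Iteration 5: no further components; recursion stops.
SUM(amt) = 1 + 5 + 2 + 10 + 5 + 50 + 40 + 20 + 40 + 20 = 193.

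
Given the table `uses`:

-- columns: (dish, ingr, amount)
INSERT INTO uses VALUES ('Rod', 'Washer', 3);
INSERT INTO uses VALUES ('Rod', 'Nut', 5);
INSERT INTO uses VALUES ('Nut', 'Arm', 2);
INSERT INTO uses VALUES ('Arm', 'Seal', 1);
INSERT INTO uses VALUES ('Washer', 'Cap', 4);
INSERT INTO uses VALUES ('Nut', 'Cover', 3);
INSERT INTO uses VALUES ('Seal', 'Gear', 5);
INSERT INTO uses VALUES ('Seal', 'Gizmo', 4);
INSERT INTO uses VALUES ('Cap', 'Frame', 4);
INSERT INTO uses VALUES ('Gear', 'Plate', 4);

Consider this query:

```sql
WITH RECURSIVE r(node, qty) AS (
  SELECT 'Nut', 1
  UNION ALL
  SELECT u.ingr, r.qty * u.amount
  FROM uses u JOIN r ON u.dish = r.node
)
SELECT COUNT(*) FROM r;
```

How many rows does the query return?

7

Base: (Nut, qty=1).
Iteration 1: components of {Nut} -> Arm = 1*2 = 2, Cover = 1*3 = 3.
Iteration 2: components of {Arm,Cover} -> Seal = 2*1 = 2.
Iteration 3: components of {Seal} -> Gear = 2*5 = 10, Gizmo = 2*4 = 8.
Iteration 4: components of {Gear,Gizmo} -> Plate = 10*4 = 40.
Iteration 5: no further components; recursion stops.
Total rows emitted: 7.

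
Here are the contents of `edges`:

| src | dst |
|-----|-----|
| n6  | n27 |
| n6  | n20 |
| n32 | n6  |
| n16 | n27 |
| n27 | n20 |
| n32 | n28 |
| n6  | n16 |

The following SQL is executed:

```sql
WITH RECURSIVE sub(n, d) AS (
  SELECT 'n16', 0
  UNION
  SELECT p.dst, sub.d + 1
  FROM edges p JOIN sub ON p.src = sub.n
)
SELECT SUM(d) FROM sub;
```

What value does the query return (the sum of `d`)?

Base: (n16, d=0).
Iteration 1: edges from {n16} -> (n27, d=1).
Iteration 2: edges from {n27} -> (n20, d=2).
Iteration 3: no outgoing edges from {n20}; recursion stops.
SUM(d) = 0 + 1 + 2 = 3.

3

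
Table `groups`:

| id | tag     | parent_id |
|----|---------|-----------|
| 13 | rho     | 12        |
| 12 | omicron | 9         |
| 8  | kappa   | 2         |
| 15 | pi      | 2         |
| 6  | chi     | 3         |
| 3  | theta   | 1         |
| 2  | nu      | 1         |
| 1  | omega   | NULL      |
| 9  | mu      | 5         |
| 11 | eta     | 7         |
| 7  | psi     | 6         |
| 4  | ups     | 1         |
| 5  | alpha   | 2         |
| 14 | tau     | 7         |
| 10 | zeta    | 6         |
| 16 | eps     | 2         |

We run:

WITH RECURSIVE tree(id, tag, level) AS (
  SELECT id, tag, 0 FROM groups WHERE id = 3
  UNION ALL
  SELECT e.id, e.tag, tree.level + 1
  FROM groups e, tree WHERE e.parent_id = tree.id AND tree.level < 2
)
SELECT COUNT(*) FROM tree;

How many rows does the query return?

4

Base: id=3 (theta) at level 0.
Iteration 1: rows with parent_id in {3} -> chi (id 6, level 1).
Iteration 2: rows with parent_id in {6} -> psi (id 7, level 2), zeta (id 10, level 2).
Iteration 3: level < 2 fails for all current rows; recursion stops.
Total rows emitted: 4.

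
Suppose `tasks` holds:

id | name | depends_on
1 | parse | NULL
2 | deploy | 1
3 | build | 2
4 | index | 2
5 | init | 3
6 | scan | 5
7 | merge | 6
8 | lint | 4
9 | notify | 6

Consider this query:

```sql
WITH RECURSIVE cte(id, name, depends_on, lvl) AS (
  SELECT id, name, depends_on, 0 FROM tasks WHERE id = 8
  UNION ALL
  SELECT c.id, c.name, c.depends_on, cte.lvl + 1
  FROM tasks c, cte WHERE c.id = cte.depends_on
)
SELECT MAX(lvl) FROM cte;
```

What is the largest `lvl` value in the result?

3

Base: id=8 (lint), depends_on=4, lvl 0.
Iteration 1: join on id=4 -> index (id 4, depends_on=2, lvl 1).
Iteration 2: join on id=2 -> deploy (id 2, depends_on=1, lvl 2).
Iteration 3: join on id=1 -> parse (id 1, depends_on=NULL, lvl 3).
Iteration 4: depends_on is NULL; no match; recursion stops.
lvl values: 0, 1, 2, 3; the maximum is 3.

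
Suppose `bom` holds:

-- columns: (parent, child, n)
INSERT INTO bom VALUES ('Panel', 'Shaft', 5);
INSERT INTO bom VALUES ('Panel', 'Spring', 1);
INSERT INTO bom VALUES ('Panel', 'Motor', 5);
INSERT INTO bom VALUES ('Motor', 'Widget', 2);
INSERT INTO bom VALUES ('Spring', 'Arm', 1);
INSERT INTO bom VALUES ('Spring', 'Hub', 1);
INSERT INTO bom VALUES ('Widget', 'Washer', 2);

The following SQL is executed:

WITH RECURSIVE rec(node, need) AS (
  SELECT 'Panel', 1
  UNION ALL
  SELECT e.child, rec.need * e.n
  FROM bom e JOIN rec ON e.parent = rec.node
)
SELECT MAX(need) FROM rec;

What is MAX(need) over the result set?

Base: (Panel, need=1).
Iteration 1: components of {Panel} -> Motor = 1*5 = 5, Shaft = 1*5 = 5, Spring = 1*1 = 1.
Iteration 2: components of {Motor,Shaft,Spring} -> Arm = 1*1 = 1, Hub = 1*1 = 1, Widget = 5*2 = 10.
Iteration 3: components of {Arm,Hub,Widget} -> Washer = 10*2 = 20.
Iteration 4: no further components; recursion stops.
need values: 1, 5, 1, 5, 1, 1, 10, 20; the maximum is 20.

20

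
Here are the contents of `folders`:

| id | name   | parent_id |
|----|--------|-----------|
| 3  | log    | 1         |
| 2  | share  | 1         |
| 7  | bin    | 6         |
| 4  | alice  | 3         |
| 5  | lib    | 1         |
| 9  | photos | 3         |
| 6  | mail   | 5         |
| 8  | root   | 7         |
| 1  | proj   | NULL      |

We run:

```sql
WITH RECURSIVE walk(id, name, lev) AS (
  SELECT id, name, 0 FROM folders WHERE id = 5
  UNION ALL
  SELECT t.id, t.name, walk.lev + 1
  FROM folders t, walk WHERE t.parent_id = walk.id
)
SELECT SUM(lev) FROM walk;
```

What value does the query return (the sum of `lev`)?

6

Base: id=5 (lib) at lev 0.
Iteration 1: rows with parent_id in {5} -> mail (id 6, lev 1).
Iteration 2: rows with parent_id in {6} -> bin (id 7, lev 2).
Iteration 3: rows with parent_id in {7} -> root (id 8, lev 3).
Iteration 4: no rows with parent_id in {8}; recursion stops.
SUM(lev) = 0 + 1 + 2 + 3 = 6.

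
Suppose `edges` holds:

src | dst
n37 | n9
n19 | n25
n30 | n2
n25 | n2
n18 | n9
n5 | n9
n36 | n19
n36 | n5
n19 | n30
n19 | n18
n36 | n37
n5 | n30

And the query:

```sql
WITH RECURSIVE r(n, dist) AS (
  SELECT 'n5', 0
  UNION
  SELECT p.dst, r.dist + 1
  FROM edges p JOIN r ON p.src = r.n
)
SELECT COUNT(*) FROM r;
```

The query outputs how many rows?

4

Base: (n5, dist=0).
Iteration 1: edges from {n5} -> (n30, dist=1), (n9, dist=1).
Iteration 2: edges from {n30,n9} -> (n2, dist=2).
Iteration 3: no outgoing edges from {n2}; recursion stops.
Total rows emitted: 4.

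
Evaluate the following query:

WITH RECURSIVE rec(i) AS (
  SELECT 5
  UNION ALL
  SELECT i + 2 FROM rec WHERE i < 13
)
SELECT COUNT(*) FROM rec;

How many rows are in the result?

5

Base: i=5.
Iteration 1: 5 < 13 holds -> i = 5 + 2 = 7.
Iteration 2: 7 < 13 holds -> i = 7 + 2 = 9.
Iteration 3: 9 < 13 holds -> i = 9 + 2 = 11.
Iteration 4: 11 < 13 holds -> i = 11 + 2 = 13.
Iteration 5: 13 < 13 fails; recursion stops.
Total rows emitted: 5.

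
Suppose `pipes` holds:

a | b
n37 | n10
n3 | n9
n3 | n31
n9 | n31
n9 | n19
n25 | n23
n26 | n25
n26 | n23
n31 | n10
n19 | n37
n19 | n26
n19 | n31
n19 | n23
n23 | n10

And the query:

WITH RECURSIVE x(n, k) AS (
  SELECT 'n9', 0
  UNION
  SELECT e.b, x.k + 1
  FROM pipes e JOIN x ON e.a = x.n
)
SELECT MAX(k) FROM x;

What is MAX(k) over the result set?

Base: (n9, k=0).
Iteration 1: edges from {n9} -> (n19, k=1), (n31, k=1).
Iteration 2: edges from {n19,n31} -> (n10, k=2), (n23, k=2), (n26, k=2), (n31, k=2), (n37, k=2).
Iteration 3: edges from {n10,n23,n26,n31,n37} -> (n10, k=3), (n23, k=3), (n25, k=3). [UNION drops 2 duplicate row(s)]
Iteration 4: edges from {n10,n23,n25} -> (n10, k=4), (n23, k=4).
Iteration 5: edges from {n10,n23} -> (n10, k=5).
Iteration 6: no outgoing edges from {n10}; recursion stops.
k values: 0, 1, 1, 2, 2, 2, 2, 2, 3, 3, 3, 4, 4, 5; the maximum is 5.

5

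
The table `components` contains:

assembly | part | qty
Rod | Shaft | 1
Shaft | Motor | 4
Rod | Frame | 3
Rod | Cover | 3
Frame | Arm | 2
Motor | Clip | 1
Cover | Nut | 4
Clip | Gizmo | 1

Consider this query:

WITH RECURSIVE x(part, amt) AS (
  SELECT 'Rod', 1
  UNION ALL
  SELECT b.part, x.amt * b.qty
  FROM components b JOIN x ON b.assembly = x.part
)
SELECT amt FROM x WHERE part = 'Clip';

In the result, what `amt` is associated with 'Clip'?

Base: (Rod, amt=1).
Iteration 1: components of {Rod} -> Cover = 1*3 = 3, Frame = 1*3 = 3, Shaft = 1*1 = 1.
Iteration 2: components of {Cover,Frame,Shaft} -> Arm = 3*2 = 6, Motor = 1*4 = 4, Nut = 3*4 = 12.
Iteration 3: components of {Arm,Motor,Nut} -> Clip = 4*1 = 4.
Iteration 4: components of {Clip} -> Gizmo = 4*1 = 4.
Iteration 5: no further components; recursion stops.

4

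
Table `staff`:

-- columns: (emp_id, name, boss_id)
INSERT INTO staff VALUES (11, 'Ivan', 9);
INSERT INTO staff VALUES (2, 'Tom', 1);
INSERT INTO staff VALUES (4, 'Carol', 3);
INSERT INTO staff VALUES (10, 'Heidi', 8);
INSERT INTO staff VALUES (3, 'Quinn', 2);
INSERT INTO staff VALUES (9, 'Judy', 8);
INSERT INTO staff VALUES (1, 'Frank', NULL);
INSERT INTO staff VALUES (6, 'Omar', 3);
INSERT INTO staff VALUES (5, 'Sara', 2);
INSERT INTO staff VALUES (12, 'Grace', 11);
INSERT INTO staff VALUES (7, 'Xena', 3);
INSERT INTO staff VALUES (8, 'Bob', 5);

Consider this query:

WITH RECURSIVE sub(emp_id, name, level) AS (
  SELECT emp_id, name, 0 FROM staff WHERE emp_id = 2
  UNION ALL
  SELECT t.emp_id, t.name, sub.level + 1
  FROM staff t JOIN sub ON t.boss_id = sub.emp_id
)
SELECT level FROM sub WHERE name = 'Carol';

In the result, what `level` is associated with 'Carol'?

Base: emp_id=2 (Tom) at level 0.
Iteration 1: rows with boss_id in {2} -> Quinn (id 3, level 1), Sara (id 5, level 1).
Iteration 2: rows with boss_id in {3,5} -> Carol (id 4, level 2), Omar (id 6, level 2), Xena (id 7, level 2), Bob (id 8, level 2).
Iteration 3: rows with boss_id in {4,6,7,8} -> Judy (id 9, level 3), Heidi (id 10, level 3).
Iteration 4: rows with boss_id in {9,10} -> Ivan (id 11, level 4).
Iteration 5: rows with boss_id in {11} -> Grace (id 12, level 5).
Iteration 6: no rows with boss_id in {12}; recursion stops.

2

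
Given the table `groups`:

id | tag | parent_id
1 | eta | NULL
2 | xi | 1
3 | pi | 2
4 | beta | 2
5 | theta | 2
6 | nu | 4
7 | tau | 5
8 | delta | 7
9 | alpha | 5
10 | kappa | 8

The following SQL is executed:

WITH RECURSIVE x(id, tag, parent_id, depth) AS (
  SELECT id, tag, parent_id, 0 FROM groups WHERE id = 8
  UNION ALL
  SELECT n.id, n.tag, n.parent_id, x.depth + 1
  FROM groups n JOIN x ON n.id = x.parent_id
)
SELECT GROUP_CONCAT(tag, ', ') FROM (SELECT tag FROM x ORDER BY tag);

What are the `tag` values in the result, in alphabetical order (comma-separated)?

delta, eta, tau, theta, xi

Base: id=8 (delta), parent_id=7, depth 0.
Iteration 1: join on id=7 -> tau (id 7, parent_id=5, depth 1).
Iteration 2: join on id=5 -> theta (id 5, parent_id=2, depth 2).
Iteration 3: join on id=2 -> xi (id 2, parent_id=1, depth 3).
Iteration 4: join on id=1 -> eta (id 1, parent_id=NULL, depth 4).
Iteration 5: parent_id is NULL; no match; recursion stops.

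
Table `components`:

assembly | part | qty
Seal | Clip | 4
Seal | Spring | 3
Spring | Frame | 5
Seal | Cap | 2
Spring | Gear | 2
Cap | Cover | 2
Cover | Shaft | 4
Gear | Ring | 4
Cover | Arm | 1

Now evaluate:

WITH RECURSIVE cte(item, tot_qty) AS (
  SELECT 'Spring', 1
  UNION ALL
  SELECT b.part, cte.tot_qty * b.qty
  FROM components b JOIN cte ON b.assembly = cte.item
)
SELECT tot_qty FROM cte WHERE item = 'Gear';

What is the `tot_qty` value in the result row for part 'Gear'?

Base: (Spring, tot_qty=1).
Iteration 1: components of {Spring} -> Frame = 1*5 = 5, Gear = 1*2 = 2.
Iteration 2: components of {Frame,Gear} -> Ring = 2*4 = 8.
Iteration 3: no further components; recursion stops.

2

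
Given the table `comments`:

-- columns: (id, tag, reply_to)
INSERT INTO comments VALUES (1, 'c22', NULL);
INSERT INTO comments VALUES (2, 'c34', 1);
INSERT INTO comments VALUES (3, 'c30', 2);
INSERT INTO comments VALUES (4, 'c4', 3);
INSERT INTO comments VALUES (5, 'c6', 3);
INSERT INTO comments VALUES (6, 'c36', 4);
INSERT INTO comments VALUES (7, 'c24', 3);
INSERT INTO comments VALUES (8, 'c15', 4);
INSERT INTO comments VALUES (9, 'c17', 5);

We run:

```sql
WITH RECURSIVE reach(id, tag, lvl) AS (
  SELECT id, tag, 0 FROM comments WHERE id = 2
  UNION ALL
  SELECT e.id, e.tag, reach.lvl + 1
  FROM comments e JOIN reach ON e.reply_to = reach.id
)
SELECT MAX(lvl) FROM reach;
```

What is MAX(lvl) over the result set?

Base: id=2 (c34) at lvl 0.
Iteration 1: rows with reply_to in {2} -> c30 (id 3, lvl 1).
Iteration 2: rows with reply_to in {3} -> c4 (id 4, lvl 2), c6 (id 5, lvl 2), c24 (id 7, lvl 2).
Iteration 3: rows with reply_to in {4,5,7} -> c36 (id 6, lvl 3), c15 (id 8, lvl 3), c17 (id 9, lvl 3).
Iteration 4: no rows with reply_to in {6,8,9}; recursion stops.
lvl values: 0, 1, 2, 2, 2, 3, 3, 3; the maximum is 3.

3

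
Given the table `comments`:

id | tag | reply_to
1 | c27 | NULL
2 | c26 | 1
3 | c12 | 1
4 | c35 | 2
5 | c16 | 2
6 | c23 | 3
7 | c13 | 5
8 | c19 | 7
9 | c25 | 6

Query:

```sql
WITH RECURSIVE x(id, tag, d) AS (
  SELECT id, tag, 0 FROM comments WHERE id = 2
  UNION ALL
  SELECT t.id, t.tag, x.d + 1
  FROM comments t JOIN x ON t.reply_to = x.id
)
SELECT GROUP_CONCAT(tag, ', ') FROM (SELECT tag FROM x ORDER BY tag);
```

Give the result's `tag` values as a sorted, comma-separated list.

Base: id=2 (c26) at d 0.
Iteration 1: rows with reply_to in {2} -> c35 (id 4, d 1), c16 (id 5, d 1).
Iteration 2: rows with reply_to in {4,5} -> c13 (id 7, d 2).
Iteration 3: rows with reply_to in {7} -> c19 (id 8, d 3).
Iteration 4: no rows with reply_to in {8}; recursion stops.

c13, c16, c19, c26, c35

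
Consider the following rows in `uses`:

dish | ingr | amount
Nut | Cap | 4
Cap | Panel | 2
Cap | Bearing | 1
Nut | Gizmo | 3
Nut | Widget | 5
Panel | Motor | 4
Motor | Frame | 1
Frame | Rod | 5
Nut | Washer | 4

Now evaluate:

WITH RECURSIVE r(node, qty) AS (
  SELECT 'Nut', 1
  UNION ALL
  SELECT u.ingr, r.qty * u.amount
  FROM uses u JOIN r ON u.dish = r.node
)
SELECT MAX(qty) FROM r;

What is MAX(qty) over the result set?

Base: (Nut, qty=1).
Iteration 1: components of {Nut} -> Cap = 1*4 = 4, Gizmo = 1*3 = 3, Washer = 1*4 = 4, Widget = 1*5 = 5.
Iteration 2: components of {Cap,Gizmo,Washer,Widget} -> Bearing = 4*1 = 4, Panel = 4*2 = 8.
Iteration 3: components of {Bearing,Panel} -> Motor = 8*4 = 32.
Iteration 4: components of {Motor} -> Frame = 32*1 = 32.
Iteration 5: components of {Frame} -> Rod = 32*5 = 160.
Iteration 6: no further components; recursion stops.
qty values: 1, 4, 3, 5, 4, 8, 4, 32, 32, 160; the maximum is 160.

160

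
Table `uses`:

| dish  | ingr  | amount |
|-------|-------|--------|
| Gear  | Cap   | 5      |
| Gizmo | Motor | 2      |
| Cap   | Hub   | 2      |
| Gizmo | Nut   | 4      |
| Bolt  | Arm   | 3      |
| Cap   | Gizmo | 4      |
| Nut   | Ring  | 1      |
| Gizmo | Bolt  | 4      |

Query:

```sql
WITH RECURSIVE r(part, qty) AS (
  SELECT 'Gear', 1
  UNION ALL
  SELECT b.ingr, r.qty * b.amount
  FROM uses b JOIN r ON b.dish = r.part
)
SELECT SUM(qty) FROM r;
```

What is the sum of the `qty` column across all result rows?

Base: (Gear, qty=1).
Iteration 1: components of {Gear} -> Cap = 1*5 = 5.
Iteration 2: components of {Cap} -> Gizmo = 5*4 = 20, Hub = 5*2 = 10.
Iteration 3: components of {Gizmo,Hub} -> Bolt = 20*4 = 80, Motor = 20*2 = 40, Nut = 20*4 = 80.
Iteration 4: components of {Bolt,Motor,Nut} -> Arm = 80*3 = 240, Ring = 80*1 = 80.
Iteration 5: no further components; recursion stops.
SUM(qty) = 1 + 5 + 20 + 10 + 40 + 80 + 80 + 240 + 80 = 556.

556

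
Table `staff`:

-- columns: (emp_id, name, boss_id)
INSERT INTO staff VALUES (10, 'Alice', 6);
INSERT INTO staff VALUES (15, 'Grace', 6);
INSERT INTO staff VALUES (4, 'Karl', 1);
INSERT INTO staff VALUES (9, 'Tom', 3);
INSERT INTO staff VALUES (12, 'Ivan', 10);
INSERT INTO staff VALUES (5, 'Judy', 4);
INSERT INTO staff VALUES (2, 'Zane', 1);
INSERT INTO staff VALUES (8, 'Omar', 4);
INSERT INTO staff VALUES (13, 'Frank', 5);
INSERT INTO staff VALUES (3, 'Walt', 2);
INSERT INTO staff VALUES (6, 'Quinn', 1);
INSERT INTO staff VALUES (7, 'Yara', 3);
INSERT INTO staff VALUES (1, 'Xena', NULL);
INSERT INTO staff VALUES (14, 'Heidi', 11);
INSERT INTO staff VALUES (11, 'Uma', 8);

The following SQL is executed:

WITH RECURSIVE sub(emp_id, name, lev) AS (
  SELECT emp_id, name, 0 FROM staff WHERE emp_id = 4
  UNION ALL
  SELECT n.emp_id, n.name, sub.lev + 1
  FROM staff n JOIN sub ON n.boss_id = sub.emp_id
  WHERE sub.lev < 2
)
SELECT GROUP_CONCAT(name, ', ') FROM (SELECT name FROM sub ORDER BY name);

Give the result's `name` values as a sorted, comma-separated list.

Frank, Judy, Karl, Omar, Uma

Base: emp_id=4 (Karl) at lev 0.
Iteration 1: rows with boss_id in {4} -> Judy (id 5, lev 1), Omar (id 8, lev 1).
Iteration 2: rows with boss_id in {5,8} -> Uma (id 11, lev 2), Frank (id 13, lev 2).
Iteration 3: lev < 2 fails for all current rows; recursion stops.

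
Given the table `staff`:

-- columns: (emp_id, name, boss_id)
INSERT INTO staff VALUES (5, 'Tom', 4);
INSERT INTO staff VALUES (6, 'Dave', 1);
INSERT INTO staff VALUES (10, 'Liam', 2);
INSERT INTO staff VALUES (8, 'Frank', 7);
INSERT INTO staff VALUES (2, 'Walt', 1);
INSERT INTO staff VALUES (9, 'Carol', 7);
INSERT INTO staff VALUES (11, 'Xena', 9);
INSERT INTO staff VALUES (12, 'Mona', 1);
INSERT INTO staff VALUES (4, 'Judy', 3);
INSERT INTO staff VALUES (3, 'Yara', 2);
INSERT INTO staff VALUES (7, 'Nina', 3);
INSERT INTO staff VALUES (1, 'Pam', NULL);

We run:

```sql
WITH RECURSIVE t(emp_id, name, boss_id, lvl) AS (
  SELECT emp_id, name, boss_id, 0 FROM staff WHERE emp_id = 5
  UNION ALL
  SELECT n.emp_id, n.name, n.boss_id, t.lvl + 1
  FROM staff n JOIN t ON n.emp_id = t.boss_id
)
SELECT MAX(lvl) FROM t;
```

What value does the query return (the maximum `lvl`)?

4

Base: emp_id=5 (Tom), boss_id=4, lvl 0.
Iteration 1: join on emp_id=4 -> Judy (id 4, boss_id=3, lvl 1).
Iteration 2: join on emp_id=3 -> Yara (id 3, boss_id=2, lvl 2).
Iteration 3: join on emp_id=2 -> Walt (id 2, boss_id=1, lvl 3).
Iteration 4: join on emp_id=1 -> Pam (id 1, boss_id=NULL, lvl 4).
Iteration 5: boss_id is NULL; no match; recursion stops.
lvl values: 0, 1, 2, 3, 4; the maximum is 4.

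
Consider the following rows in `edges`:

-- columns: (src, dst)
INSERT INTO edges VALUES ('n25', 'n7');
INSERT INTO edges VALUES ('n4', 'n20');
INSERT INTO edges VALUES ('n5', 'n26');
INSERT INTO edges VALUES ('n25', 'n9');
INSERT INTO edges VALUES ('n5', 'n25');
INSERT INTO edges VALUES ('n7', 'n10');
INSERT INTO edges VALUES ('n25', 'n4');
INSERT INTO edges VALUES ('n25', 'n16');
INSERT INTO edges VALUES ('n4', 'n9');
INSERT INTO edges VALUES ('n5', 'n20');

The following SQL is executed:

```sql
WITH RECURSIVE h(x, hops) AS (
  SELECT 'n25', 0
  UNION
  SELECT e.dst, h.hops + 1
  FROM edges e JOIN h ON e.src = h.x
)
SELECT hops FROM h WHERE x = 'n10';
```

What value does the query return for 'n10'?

2

Base: (n25, hops=0).
Iteration 1: edges from {n25} -> (n16, hops=1), (n4, hops=1), (n7, hops=1), (n9, hops=1).
Iteration 2: edges from {n16,n4,n7,n9} -> (n10, hops=2), (n20, hops=2), (n9, hops=2).
Iteration 3: no outgoing edges from {n10,n20,n9}; recursion stops.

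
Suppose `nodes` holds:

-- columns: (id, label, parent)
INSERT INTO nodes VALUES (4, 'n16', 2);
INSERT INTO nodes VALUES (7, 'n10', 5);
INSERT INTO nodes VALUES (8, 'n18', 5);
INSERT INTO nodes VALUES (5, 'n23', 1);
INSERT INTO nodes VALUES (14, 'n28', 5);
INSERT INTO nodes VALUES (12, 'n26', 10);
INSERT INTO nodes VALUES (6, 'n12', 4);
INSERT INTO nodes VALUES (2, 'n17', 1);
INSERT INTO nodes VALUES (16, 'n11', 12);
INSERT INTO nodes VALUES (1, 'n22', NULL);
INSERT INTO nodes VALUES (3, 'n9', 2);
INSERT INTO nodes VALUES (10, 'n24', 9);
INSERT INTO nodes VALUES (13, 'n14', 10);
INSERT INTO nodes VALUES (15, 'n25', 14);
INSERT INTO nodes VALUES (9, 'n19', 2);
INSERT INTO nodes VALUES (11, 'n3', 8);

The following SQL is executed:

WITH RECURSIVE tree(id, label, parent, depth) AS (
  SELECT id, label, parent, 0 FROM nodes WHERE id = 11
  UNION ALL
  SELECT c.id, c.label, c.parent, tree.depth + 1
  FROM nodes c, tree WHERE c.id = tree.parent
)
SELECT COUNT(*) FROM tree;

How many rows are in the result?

Base: id=11 (n3), parent=8, depth 0.
Iteration 1: join on id=8 -> n18 (id 8, parent=5, depth 1).
Iteration 2: join on id=5 -> n23 (id 5, parent=1, depth 2).
Iteration 3: join on id=1 -> n22 (id 1, parent=NULL, depth 3).
Iteration 4: parent is NULL; no match; recursion stops.
Total rows emitted: 4.

4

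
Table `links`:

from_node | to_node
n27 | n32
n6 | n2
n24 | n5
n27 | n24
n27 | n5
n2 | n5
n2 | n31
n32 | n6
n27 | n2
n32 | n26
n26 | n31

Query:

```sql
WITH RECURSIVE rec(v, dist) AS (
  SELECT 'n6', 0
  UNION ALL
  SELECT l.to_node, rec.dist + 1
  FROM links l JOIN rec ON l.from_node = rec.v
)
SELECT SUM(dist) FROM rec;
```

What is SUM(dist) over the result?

5

Base: (n6, dist=0).
Iteration 1: edges from {n6} -> (n2, dist=1).
Iteration 2: edges from {n2} -> (n31, dist=2), (n5, dist=2).
Iteration 3: no outgoing edges from {n31,n5}; recursion stops.
SUM(dist) = 0 + 1 + 2 + 2 = 5.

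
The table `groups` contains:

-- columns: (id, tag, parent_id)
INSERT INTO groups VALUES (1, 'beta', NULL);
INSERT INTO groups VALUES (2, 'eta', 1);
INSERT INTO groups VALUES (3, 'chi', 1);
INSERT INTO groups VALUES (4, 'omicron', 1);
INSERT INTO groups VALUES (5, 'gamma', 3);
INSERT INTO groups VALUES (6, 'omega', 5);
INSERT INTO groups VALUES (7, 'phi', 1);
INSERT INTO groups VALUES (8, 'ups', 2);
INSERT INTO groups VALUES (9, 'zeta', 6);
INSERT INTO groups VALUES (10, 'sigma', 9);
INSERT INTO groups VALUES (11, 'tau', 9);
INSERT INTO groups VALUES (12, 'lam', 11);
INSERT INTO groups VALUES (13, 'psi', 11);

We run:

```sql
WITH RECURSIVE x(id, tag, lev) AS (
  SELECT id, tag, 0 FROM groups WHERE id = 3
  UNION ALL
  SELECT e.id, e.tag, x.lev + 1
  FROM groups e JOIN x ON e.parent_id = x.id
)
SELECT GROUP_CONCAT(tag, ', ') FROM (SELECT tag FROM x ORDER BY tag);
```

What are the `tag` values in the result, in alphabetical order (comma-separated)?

chi, gamma, lam, omega, psi, sigma, tau, zeta

Base: id=3 (chi) at lev 0.
Iteration 1: rows with parent_id in {3} -> gamma (id 5, lev 1).
Iteration 2: rows with parent_id in {5} -> omega (id 6, lev 2).
Iteration 3: rows with parent_id in {6} -> zeta (id 9, lev 3).
Iteration 4: rows with parent_id in {9} -> sigma (id 10, lev 4), tau (id 11, lev 4).
Iteration 5: rows with parent_id in {10,11} -> lam (id 12, lev 5), psi (id 13, lev 5).
Iteration 6: no rows with parent_id in {12,13}; recursion stops.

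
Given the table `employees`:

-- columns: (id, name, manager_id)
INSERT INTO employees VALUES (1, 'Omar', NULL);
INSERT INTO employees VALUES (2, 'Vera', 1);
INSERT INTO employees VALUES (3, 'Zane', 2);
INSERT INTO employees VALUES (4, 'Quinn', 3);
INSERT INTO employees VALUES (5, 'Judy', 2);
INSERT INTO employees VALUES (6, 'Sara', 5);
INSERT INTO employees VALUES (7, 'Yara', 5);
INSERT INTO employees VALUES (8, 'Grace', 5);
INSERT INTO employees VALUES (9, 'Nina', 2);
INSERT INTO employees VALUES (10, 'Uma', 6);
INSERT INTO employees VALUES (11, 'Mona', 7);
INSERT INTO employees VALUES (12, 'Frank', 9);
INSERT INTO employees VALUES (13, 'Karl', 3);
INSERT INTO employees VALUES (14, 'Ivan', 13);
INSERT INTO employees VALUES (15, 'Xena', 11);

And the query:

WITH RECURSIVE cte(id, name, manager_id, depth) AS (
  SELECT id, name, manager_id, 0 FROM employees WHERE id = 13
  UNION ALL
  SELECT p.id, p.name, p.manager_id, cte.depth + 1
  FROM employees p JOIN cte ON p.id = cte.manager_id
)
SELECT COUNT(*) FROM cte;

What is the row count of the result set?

4

Base: id=13 (Karl), manager_id=3, depth 0.
Iteration 1: join on id=3 -> Zane (id 3, manager_id=2, depth 1).
Iteration 2: join on id=2 -> Vera (id 2, manager_id=1, depth 2).
Iteration 3: join on id=1 -> Omar (id 1, manager_id=NULL, depth 3).
Iteration 4: manager_id is NULL; no match; recursion stops.
Total rows emitted: 4.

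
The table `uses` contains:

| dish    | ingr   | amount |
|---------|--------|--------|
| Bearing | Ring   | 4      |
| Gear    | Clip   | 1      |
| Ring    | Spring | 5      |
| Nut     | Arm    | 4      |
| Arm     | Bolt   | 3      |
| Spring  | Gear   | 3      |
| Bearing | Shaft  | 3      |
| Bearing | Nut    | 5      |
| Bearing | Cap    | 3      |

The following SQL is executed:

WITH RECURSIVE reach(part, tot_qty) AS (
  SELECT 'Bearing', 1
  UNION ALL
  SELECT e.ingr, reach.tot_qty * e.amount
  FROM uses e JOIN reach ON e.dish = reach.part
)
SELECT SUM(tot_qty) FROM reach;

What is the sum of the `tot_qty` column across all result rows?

Base: (Bearing, tot_qty=1).
Iteration 1: components of {Bearing} -> Cap = 1*3 = 3, Nut = 1*5 = 5, Ring = 1*4 = 4, Shaft = 1*3 = 3.
Iteration 2: components of {Cap,Nut,Ring,Shaft} -> Arm = 5*4 = 20, Spring = 4*5 = 20.
Iteration 3: components of {Arm,Spring} -> Bolt = 20*3 = 60, Gear = 20*3 = 60.
Iteration 4: components of {Bolt,Gear} -> Clip = 60*1 = 60.
Iteration 5: no further components; recursion stops.
SUM(tot_qty) = 1 + 4 + 3 + 5 + 3 + 20 + 20 + 60 + 60 + 60 = 236.

236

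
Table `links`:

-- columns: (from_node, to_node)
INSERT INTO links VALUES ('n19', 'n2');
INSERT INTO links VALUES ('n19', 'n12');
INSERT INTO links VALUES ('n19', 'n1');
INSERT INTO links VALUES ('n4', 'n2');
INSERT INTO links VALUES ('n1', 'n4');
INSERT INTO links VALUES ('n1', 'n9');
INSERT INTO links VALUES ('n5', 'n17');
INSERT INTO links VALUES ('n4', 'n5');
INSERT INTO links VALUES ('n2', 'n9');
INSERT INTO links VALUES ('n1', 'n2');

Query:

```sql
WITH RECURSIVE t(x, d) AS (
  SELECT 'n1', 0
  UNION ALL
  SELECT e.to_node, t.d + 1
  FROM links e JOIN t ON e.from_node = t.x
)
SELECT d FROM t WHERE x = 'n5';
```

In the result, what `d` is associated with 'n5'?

2

Base: (n1, d=0).
Iteration 1: edges from {n1} -> (n2, d=1), (n4, d=1), (n9, d=1).
Iteration 2: edges from {n2,n4,n9} -> (n2, d=2), (n5, d=2), (n9, d=2).
Iteration 3: edges from {n2,n5,n9} -> (n17, d=3), (n9, d=3).
Iteration 4: no outgoing edges from {n17,n9}; recursion stops.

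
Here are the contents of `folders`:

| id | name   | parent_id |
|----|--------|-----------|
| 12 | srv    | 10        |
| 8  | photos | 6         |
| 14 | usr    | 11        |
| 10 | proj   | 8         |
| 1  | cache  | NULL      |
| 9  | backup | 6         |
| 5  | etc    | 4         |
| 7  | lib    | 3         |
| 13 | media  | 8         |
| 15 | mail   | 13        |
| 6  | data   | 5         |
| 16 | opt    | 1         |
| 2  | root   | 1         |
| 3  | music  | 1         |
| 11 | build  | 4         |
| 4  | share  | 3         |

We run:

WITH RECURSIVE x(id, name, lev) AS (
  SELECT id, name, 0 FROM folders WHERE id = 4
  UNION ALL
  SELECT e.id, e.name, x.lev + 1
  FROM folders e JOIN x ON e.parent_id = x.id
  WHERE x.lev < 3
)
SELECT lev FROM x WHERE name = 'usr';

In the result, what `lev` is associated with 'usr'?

2

Base: id=4 (share) at lev 0.
Iteration 1: rows with parent_id in {4} -> etc (id 5, lev 1), build (id 11, lev 1).
Iteration 2: rows with parent_id in {5,11} -> data (id 6, lev 2), usr (id 14, lev 2).
Iteration 3: rows with parent_id in {6,14} -> photos (id 8, lev 3), backup (id 9, lev 3).
Iteration 4: lev < 3 fails for all current rows; recursion stops.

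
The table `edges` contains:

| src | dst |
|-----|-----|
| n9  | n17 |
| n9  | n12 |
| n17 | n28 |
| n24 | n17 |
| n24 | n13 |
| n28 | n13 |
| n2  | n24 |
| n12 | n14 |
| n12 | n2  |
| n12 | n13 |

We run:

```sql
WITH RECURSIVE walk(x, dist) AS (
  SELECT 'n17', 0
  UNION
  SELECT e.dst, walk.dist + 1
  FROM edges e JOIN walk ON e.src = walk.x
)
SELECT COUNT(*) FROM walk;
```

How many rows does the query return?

Base: (n17, dist=0).
Iteration 1: edges from {n17} -> (n28, dist=1).
Iteration 2: edges from {n28} -> (n13, dist=2).
Iteration 3: no outgoing edges from {n13}; recursion stops.
Total rows emitted: 3.

3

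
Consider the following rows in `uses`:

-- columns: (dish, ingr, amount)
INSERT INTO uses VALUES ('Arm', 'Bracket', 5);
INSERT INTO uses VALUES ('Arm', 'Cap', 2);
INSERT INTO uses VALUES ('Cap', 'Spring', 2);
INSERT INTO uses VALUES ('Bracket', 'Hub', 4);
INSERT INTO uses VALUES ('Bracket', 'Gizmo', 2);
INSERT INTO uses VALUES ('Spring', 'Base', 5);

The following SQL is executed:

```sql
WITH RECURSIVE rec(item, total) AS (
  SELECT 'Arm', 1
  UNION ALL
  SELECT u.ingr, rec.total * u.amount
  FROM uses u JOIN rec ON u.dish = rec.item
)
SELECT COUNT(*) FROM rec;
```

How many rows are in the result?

Base: (Arm, total=1).
Iteration 1: components of {Arm} -> Bracket = 1*5 = 5, Cap = 1*2 = 2.
Iteration 2: components of {Bracket,Cap} -> Gizmo = 5*2 = 10, Hub = 5*4 = 20, Spring = 2*2 = 4.
Iteration 3: components of {Gizmo,Hub,Spring} -> Base = 4*5 = 20.
Iteration 4: no further components; recursion stops.
Total rows emitted: 7.

7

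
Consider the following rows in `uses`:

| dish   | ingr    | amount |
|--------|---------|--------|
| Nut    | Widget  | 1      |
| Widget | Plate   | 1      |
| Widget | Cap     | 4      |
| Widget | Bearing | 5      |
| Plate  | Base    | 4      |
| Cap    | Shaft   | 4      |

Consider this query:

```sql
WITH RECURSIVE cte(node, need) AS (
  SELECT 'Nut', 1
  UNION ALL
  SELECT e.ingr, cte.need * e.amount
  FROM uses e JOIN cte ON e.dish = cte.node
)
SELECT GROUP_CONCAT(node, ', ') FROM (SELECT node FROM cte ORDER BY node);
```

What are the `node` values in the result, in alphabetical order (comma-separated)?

Base: (Nut, need=1).
Iteration 1: components of {Nut} -> Widget = 1*1 = 1.
Iteration 2: components of {Widget} -> Bearing = 1*5 = 5, Cap = 1*4 = 4, Plate = 1*1 = 1.
Iteration 3: components of {Bearing,Cap,Plate} -> Base = 1*4 = 4, Shaft = 4*4 = 16.
Iteration 4: no further components; recursion stops.

Base, Bearing, Cap, Nut, Plate, Shaft, Widget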